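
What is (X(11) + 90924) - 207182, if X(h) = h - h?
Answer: -116258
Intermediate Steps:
X(h) = 0
(X(11) + 90924) - 207182 = (0 + 90924) - 207182 = 90924 - 207182 = -116258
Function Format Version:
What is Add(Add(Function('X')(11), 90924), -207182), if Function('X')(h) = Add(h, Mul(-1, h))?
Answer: -116258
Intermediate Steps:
Function('X')(h) = 0
Add(Add(Function('X')(11), 90924), -207182) = Add(Add(0, 90924), -207182) = Add(90924, -207182) = -116258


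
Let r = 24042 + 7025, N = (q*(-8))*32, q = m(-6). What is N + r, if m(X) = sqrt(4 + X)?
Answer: 31067 - 256*I*sqrt(2) ≈ 31067.0 - 362.04*I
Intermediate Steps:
q = I*sqrt(2) (q = sqrt(4 - 6) = sqrt(-2) = I*sqrt(2) ≈ 1.4142*I)
N = -256*I*sqrt(2) (N = ((I*sqrt(2))*(-8))*32 = -8*I*sqrt(2)*32 = -256*I*sqrt(2) ≈ -362.04*I)
r = 31067
N + r = -256*I*sqrt(2) + 31067 = 31067 - 256*I*sqrt(2)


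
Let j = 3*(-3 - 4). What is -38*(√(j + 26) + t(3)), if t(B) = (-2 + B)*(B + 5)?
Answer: -304 - 38*√5 ≈ -388.97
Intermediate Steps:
j = -21 (j = 3*(-7) = -21)
t(B) = (-2 + B)*(5 + B)
-38*(√(j + 26) + t(3)) = -38*(√(-21 + 26) + (-10 + 3² + 3*3)) = -38*(√5 + (-10 + 9 + 9)) = -38*(√5 + 8) = -38*(8 + √5) = -304 - 38*√5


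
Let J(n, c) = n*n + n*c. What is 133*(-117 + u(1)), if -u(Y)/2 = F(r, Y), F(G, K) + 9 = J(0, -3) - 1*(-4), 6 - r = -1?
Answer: -14231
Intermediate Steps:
r = 7 (r = 6 - 1*(-1) = 6 + 1 = 7)
J(n, c) = n**2 + c*n
F(G, K) = -5 (F(G, K) = -9 + (0*(-3 + 0) - 1*(-4)) = -9 + (0*(-3) + 4) = -9 + (0 + 4) = -9 + 4 = -5)
u(Y) = 10 (u(Y) = -2*(-5) = 10)
133*(-117 + u(1)) = 133*(-117 + 10) = 133*(-107) = -14231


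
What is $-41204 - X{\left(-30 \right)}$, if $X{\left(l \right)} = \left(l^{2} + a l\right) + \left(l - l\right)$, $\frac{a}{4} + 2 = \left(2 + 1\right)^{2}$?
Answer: $-41264$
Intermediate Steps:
$a = 28$ ($a = -8 + 4 \left(2 + 1\right)^{2} = -8 + 4 \cdot 3^{2} = -8 + 4 \cdot 9 = -8 + 36 = 28$)
$X{\left(l \right)} = l^{2} + 28 l$ ($X{\left(l \right)} = \left(l^{2} + 28 l\right) + \left(l - l\right) = \left(l^{2} + 28 l\right) + 0 = l^{2} + 28 l$)
$-41204 - X{\left(-30 \right)} = -41204 - - 30 \left(28 - 30\right) = -41204 - \left(-30\right) \left(-2\right) = -41204 - 60 = -41264$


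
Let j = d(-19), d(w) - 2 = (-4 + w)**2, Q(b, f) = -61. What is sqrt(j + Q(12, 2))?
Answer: sqrt(470) ≈ 21.679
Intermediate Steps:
d(w) = 2 + (-4 + w)**2
j = 531 (j = 2 + (-4 - 19)**2 = 2 + (-23)**2 = 2 + 529 = 531)
sqrt(j + Q(12, 2)) = sqrt(531 - 61) = sqrt(470)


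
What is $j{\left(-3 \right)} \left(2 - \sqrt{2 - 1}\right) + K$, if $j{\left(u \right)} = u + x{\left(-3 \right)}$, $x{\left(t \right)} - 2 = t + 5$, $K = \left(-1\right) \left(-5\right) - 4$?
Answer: $2$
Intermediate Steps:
$K = 1$ ($K = 5 - 4 = 1$)
$x{\left(t \right)} = 7 + t$ ($x{\left(t \right)} = 2 + \left(t + 5\right) = 2 + \left(5 + t\right) = 7 + t$)
$j{\left(u \right)} = 4 + u$ ($j{\left(u \right)} = u + \left(7 - 3\right) = u + 4 = 4 + u$)
$j{\left(-3 \right)} \left(2 - \sqrt{2 - 1}\right) + K = \left(4 - 3\right) \left(2 - \sqrt{2 - 1}\right) + 1 = 1 \left(2 - \sqrt{1}\right) + 1 = 1 \left(2 - 1\right) + 1 = 1 \cdot 1 + 1 = 1 + 1 = 2$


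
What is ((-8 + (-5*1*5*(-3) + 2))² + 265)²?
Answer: 25260676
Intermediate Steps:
((-8 + (-5*1*5*(-3) + 2))² + 265)² = ((-8 + (-25*(-3) + 2))² + 265)² = ((-8 + (-5*(-15) + 2))² + 265)² = ((-8 + (75 + 2))² + 265)² = ((-8 + 77)² + 265)² = (69² + 265)² = (4761 + 265)² = 5026² = 25260676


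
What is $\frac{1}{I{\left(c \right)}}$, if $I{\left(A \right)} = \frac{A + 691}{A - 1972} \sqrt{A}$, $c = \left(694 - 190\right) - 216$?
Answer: $- \frac{421 \sqrt{2}}{5874} \approx -0.10136$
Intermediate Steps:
$c = 288$ ($c = 504 - 216 = 288$)
$I{\left(A \right)} = \frac{\sqrt{A} \left(691 + A\right)}{-1972 + A}$ ($I{\left(A \right)} = \frac{691 + A}{-1972 + A} \sqrt{A} = \frac{\sqrt{A} \left(691 + A\right)}{-1972 + A}$)
$\frac{1}{I{\left(c \right)}} = \frac{1}{\sqrt{288} \frac{1}{-1972 + 288} \left(691 + 288\right)} = \frac{1}{12 \sqrt{2} \frac{1}{-1684} \cdot 979} = \frac{1}{12 \sqrt{2} \left(- \frac{1}{1684}\right) 979} = \frac{1}{\left(- \frac{2937}{421}\right) \sqrt{2}} = - \frac{421 \sqrt{2}}{5874}$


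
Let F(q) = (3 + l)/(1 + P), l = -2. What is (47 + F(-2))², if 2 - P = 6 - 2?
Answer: 2116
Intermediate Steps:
P = -2 (P = 2 - (6 - 2) = 2 - 1*4 = 2 - 4 = -2)
F(q) = -1 (F(q) = (3 - 2)/(1 - 2) = 1/(-1) = 1*(-1) = -1)
(47 + F(-2))² = (47 - 1)² = 46² = 2116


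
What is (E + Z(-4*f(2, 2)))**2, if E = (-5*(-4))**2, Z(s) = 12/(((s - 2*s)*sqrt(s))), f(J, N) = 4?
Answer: 40959991/256 - 150*I ≈ 1.6e+5 - 150.0*I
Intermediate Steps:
Z(s) = -12/s**(3/2) (Z(s) = 12/(((-s)*sqrt(s))) = 12/((-s**(3/2))) = 12*(-1/s**(3/2)) = -12/s**(3/2))
E = 400 (E = 20**2 = 400)
(E + Z(-4*f(2, 2)))**2 = (400 - 12*I/64)**2 = (400 - 3*I/16)**2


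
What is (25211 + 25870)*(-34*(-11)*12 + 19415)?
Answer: 1220989143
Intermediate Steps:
(25211 + 25870)*(-34*(-11)*12 + 19415) = 51081*(374*12 + 19415) = 51081*(4488 + 19415) = 51081*23903 = 1220989143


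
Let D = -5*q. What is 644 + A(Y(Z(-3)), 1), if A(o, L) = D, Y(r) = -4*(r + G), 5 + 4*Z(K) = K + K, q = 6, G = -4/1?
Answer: 614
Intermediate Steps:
G = -4 (G = -4*1 = -4)
Z(K) = -5/4 + K/2 (Z(K) = -5/4 + (K + K)/4 = -5/4 + (2*K)/4 = -5/4 + K/2)
Y(r) = 16 - 4*r (Y(r) = -4*(r - 4) = -4*(-4 + r) = 16 - 4*r)
D = -30 (D = -5*6 = -30)
A(o, L) = -30
644 + A(Y(Z(-3)), 1) = 644 - 30 = 614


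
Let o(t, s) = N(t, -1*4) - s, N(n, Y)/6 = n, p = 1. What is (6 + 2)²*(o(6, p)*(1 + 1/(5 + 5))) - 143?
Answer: 2321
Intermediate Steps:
N(n, Y) = 6*n
o(t, s) = -s + 6*t (o(t, s) = 6*t - s = -s + 6*t)
(6 + 2)²*(o(6, p)*(1 + 1/(5 + 5))) - 143 = (6 + 2)²*((-1*1 + 6*6)*(1 + 1/(5 + 5))) - 143 = 8²*((-1 + 36)*(1 + 1/10)) - 143 = 64*(35*(1 + ⅒)) - 143 = 64*(35*(11/10)) - 143 = 64*(77/2) - 143 = 2464 - 143 = 2321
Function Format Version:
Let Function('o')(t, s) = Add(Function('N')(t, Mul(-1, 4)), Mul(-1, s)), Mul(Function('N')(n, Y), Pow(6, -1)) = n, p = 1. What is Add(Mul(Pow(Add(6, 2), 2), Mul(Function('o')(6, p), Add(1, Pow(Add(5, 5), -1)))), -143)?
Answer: 2321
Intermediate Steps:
Function('N')(n, Y) = Mul(6, n)
Function('o')(t, s) = Add(Mul(-1, s), Mul(6, t)) (Function('o')(t, s) = Add(Mul(6, t), Mul(-1, s)) = Add(Mul(-1, s), Mul(6, t)))
Add(Mul(Pow(Add(6, 2), 2), Mul(Function('o')(6, p), Add(1, Pow(Add(5, 5), -1)))), -143) = Add(Mul(Pow(Add(6, 2), 2), Mul(Add(Mul(-1, 1), Mul(6, 6)), Add(1, Pow(Add(5, 5), -1)))), -143) = Add(Mul(Pow(8, 2), Mul(Add(-1, 36), Add(1, Pow(10, -1)))), -143) = Add(Mul(64, Mul(35, Add(1, Rational(1, 10)))), -143) = Add(Mul(64, Mul(35, Rational(11, 10))), -143) = Add(Mul(64, Rational(77, 2)), -143) = Add(2464, -143) = 2321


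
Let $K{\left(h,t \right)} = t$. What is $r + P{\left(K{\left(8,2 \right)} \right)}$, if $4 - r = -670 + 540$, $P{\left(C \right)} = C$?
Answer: $136$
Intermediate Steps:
$r = 134$ ($r = 4 - \left(-670 + 540\right) = 4 - -130 = 4 + 130 = 134$)
$r + P{\left(K{\left(8,2 \right)} \right)} = 134 + 2 = 136$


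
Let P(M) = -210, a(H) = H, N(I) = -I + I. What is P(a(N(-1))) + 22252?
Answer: 22042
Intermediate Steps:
N(I) = 0
P(a(N(-1))) + 22252 = -210 + 22252 = 22042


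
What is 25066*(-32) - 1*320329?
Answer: -1122441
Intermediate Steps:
25066*(-32) - 1*320329 = -802112 - 320329 = -1122441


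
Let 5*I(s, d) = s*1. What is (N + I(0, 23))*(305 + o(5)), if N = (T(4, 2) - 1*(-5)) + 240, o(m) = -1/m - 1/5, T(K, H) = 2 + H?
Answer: 379227/5 ≈ 75845.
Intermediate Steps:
I(s, d) = s/5 (I(s, d) = (s*1)/5 = s/5)
o(m) = -1/5 - 1/m (o(m) = -1/m - 1*1/5 = -1/m - 1/5 = -1/5 - 1/m)
N = 249 (N = ((2 + 2) - 1*(-5)) + 240 = (4 + 5) + 240 = 9 + 240 = 249)
(N + I(0, 23))*(305 + o(5)) = (249 + (1/5)*0)*(305 + (1/5)*(-5 - 1*5)/5) = (249 + 0)*(305 + (1/5)*(1/5)*(-5 - 5)) = 249*(305 + (1/5)*(1/5)*(-10)) = 249*(305 - 2/5) = 249*(1523/5) = 379227/5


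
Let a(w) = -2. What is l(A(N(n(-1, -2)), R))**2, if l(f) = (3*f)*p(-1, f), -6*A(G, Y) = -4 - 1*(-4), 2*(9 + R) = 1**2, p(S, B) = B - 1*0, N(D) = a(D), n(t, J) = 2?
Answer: 0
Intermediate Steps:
N(D) = -2
p(S, B) = B (p(S, B) = B + 0 = B)
R = -17/2 (R = -9 + (1/2)*1**2 = -9 + (1/2)*1 = -9 + 1/2 = -17/2 ≈ -8.5000)
A(G, Y) = 0 (A(G, Y) = -(-4 - 1*(-4))/6 = -(-4 + 4)/6 = -1/6*0 = 0)
l(f) = 3*f**2 (l(f) = (3*f)*f = 3*f**2)
l(A(N(n(-1, -2)), R))**2 = (3*0**2)**2 = (3*0)**2 = 0**2 = 0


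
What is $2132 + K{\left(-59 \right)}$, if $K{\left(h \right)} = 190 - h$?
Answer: $2381$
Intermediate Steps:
$2132 + K{\left(-59 \right)} = 2132 + \left(190 - -59\right) = 2132 + \left(190 + 59\right) = 2132 + 249 = 2381$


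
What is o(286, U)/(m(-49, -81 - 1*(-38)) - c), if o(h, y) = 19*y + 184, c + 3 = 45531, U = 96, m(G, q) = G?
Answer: -2008/45577 ≈ -0.044057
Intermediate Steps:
c = 45528 (c = -3 + 45531 = 45528)
o(h, y) = 184 + 19*y
o(286, U)/(m(-49, -81 - 1*(-38)) - c) = (184 + 19*96)/(-49 - 1*45528) = (184 + 1824)/(-49 - 45528) = 2008/(-45577) = 2008*(-1/45577) = -2008/45577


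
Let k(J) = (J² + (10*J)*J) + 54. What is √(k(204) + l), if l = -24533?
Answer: √433297 ≈ 658.25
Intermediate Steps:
k(J) = 54 + 11*J² (k(J) = (J² + 10*J²) + 54 = 11*J² + 54 = 54 + 11*J²)
√(k(204) + l) = √((54 + 11*204²) - 24533) = √((54 + 11*41616) - 24533) = √((54 + 457776) - 24533) = √(457830 - 24533) = √433297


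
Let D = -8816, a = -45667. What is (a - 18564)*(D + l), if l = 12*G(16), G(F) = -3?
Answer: 568572812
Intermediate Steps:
l = -36 (l = 12*(-3) = -36)
(a - 18564)*(D + l) = (-45667 - 18564)*(-8816 - 36) = -64231*(-8852) = 568572812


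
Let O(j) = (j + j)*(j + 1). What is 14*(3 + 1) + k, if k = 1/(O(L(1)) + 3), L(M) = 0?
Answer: 169/3 ≈ 56.333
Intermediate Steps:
O(j) = 2*j*(1 + j) (O(j) = (2*j)*(1 + j) = 2*j*(1 + j))
k = ⅓ (k = 1/(2*0*(1 + 0) + 3) = 1/(2*0*1 + 3) = 1/(0 + 3) = 1/3 = ⅓ ≈ 0.33333)
14*(3 + 1) + k = 14*(3 + 1) + ⅓ = 14*4 + ⅓ = 56 + ⅓ = 169/3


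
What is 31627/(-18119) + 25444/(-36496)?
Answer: -403819707/165317756 ≈ -2.4427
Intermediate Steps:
31627/(-18119) + 25444/(-36496) = 31627*(-1/18119) + 25444*(-1/36496) = -31627/18119 - 6361/9124 = -403819707/165317756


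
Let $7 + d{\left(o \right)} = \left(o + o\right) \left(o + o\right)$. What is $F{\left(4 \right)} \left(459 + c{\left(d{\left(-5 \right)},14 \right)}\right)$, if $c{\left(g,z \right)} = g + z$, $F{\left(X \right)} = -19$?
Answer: $-10754$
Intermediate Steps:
$d{\left(o \right)} = -7 + 4 o^{2}$ ($d{\left(o \right)} = -7 + \left(o + o\right) \left(o + o\right) = -7 + 2 o 2 o = -7 + 4 o^{2}$)
$F{\left(4 \right)} \left(459 + c{\left(d{\left(-5 \right)},14 \right)}\right) = - 19 \left(459 + \left(\left(-7 + 4 \left(-5\right)^{2}\right) + 14\right)\right) = - 19 \left(459 + \left(\left(-7 + 4 \cdot 25\right) + 14\right)\right) = - 19 \left(459 + \left(\left(-7 + 100\right) + 14\right)\right) = - 19 \left(459 + \left(93 + 14\right)\right) = - 19 \left(459 + 107\right) = \left(-19\right) 566 = -10754$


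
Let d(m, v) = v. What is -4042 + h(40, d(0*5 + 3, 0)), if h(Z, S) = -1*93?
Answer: -4135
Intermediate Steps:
h(Z, S) = -93
-4042 + h(40, d(0*5 + 3, 0)) = -4042 - 93 = -4135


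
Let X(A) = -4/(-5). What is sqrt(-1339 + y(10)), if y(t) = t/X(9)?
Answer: I*sqrt(5306)/2 ≈ 36.421*I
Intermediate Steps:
X(A) = 4/5 (X(A) = -4*(-1/5) = 4/5)
y(t) = 5*t/4 (y(t) = t/(4/5) = t*(5/4) = 5*t/4)
sqrt(-1339 + y(10)) = sqrt(-1339 + (5/4)*10) = sqrt(-1339 + 25/2) = sqrt(-2653/2) = I*sqrt(5306)/2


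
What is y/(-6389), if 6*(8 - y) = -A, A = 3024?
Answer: -512/6389 ≈ -0.080138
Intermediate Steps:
y = 512 (y = 8 - (-1)*3024/6 = 8 - 1/6*(-3024) = 8 + 504 = 512)
y/(-6389) = 512/(-6389) = 512*(-1/6389) = -512/6389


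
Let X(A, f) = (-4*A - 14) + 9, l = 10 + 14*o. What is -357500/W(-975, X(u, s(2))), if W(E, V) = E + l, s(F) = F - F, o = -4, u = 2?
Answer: 357500/1021 ≈ 350.15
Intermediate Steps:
l = -46 (l = 10 + 14*(-4) = 10 - 56 = -46)
s(F) = 0
X(A, f) = -5 - 4*A (X(A, f) = (-14 - 4*A) + 9 = -5 - 4*A)
W(E, V) = -46 + E (W(E, V) = E - 46 = -46 + E)
-357500/W(-975, X(u, s(2))) = -357500/(-46 - 975) = -357500/(-1021) = -357500*(-1/1021) = 357500/1021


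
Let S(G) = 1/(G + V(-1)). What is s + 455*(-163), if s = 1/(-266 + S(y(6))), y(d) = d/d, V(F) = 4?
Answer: -98565290/1329 ≈ -74165.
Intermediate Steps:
y(d) = 1
S(G) = 1/(4 + G) (S(G) = 1/(G + 4) = 1/(4 + G))
s = -5/1329 (s = 1/(-266 + 1/(4 + 1)) = 1/(-266 + 1/5) = 1/(-266 + ⅕) = 1/(-1329/5) = -5/1329 ≈ -0.0037622)
s + 455*(-163) = -5/1329 + 455*(-163) = -5/1329 - 74165 = -98565290/1329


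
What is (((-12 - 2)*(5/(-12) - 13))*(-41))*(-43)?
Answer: 1986901/6 ≈ 3.3115e+5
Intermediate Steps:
(((-12 - 2)*(5/(-12) - 13))*(-41))*(-43) = (-14*(5*(-1/12) - 13)*(-41))*(-43) = (-14*(-5/12 - 13)*(-41))*(-43) = (-14*(-161/12)*(-41))*(-43) = ((1127/6)*(-41))*(-43) = -46207/6*(-43) = 1986901/6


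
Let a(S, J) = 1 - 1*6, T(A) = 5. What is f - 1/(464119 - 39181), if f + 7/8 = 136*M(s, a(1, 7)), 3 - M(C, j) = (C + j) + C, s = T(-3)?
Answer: -463819831/1699752 ≈ -272.88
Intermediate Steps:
s = 5
a(S, J) = -5 (a(S, J) = 1 - 6 = -5)
M(C, j) = 3 - j - 2*C (M(C, j) = 3 - ((C + j) + C) = 3 - (j + 2*C) = 3 + (-j - 2*C) = 3 - j - 2*C)
f = -2183/8 (f = -7/8 + 136*(3 - 1*(-5) - 2*5) = -7/8 + 136*(3 + 5 - 10) = -7/8 + 136*(-2) = -7/8 - 272 = -2183/8 ≈ -272.88)
f - 1/(464119 - 39181) = -2183/8 - 1/(464119 - 39181) = -2183/8 - 1/424938 = -463819831/1699752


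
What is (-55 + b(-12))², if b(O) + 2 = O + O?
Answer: 6561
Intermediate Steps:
b(O) = -2 + 2*O (b(O) = -2 + (O + O) = -2 + 2*O)
(-55 + b(-12))² = (-55 + (-2 + 2*(-12)))² = (-55 + (-2 - 24))² = (-55 - 26)² = (-81)² = 6561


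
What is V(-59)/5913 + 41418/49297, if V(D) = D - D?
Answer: 41418/49297 ≈ 0.84017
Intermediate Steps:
V(D) = 0
V(-59)/5913 + 41418/49297 = 0/5913 + 41418/49297 = 0*(1/5913) + 41418*(1/49297) = 0 + 41418/49297 = 41418/49297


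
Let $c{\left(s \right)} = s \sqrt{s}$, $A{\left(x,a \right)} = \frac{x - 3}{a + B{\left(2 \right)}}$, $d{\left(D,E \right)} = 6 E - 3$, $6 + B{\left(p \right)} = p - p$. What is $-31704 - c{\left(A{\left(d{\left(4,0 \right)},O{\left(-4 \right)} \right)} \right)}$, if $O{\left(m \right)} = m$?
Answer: $-31704 - \frac{3 \sqrt{15}}{25} \approx -31704.0$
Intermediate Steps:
$B{\left(p \right)} = -6$ ($B{\left(p \right)} = -6 + \left(p - p\right) = -6 + 0 = -6$)
$d{\left(D,E \right)} = -3 + 6 E$
$A{\left(x,a \right)} = \frac{-3 + x}{-6 + a}$ ($A{\left(x,a \right)} = \frac{x - 3}{a - 6} = \frac{-3 + x}{-6 + a}$)
$c{\left(s \right)} = s^{\frac{3}{2}}$
$-31704 - c{\left(A{\left(d{\left(4,0 \right)},O{\left(-4 \right)} \right)} \right)} = -31704 - \left(\frac{-3 + \left(-3 + 6 \cdot 0\right)}{-6 - 4}\right)^{\frac{3}{2}} = -31704 - \left(\frac{-3 + \left(-3 + 0\right)}{-10}\right)^{\frac{3}{2}} = -31704 - \left(- \frac{-3 - 3}{10}\right)^{\frac{3}{2}} = -31704 - \left(\left(- \frac{1}{10}\right) \left(-6\right)\right)^{\frac{3}{2}} = -31704 - \left(\frac{3}{5}\right)^{\frac{3}{2}} = -31704 - \frac{3 \sqrt{15}}{25}$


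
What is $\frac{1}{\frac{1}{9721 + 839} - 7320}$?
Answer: $- \frac{10560}{77299199} \approx -0.00013661$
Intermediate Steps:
$\frac{1}{\frac{1}{9721 + 839} - 7320} = \frac{1}{\frac{1}{10560} - 7320} = \frac{1}{- \frac{77299199}{10560}} = - \frac{10560}{77299199}$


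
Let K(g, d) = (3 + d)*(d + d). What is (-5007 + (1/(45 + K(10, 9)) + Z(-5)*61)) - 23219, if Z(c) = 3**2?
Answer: -7223696/261 ≈ -27677.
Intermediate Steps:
K(g, d) = 2*d*(3 + d) (K(g, d) = (3 + d)*(2*d) = 2*d*(3 + d))
Z(c) = 9
(-5007 + (1/(45 + K(10, 9)) + Z(-5)*61)) - 23219 = (-5007 + (1/(45 + 2*9*(3 + 9)) + 9*61)) - 23219 = (-5007 + (1/(45 + 2*9*12) + 549)) - 23219 = (-5007 + (1/(45 + 216) + 549)) - 23219 = (-5007 + (1/261 + 549)) - 23219 = (-5007 + 143290/261) - 23219 = -1163537/261 - 23219 = -7223696/261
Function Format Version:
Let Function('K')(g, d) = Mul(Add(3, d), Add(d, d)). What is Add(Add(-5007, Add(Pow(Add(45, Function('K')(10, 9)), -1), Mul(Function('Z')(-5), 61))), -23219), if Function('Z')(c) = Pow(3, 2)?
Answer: Rational(-7223696, 261) ≈ -27677.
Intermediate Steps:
Function('K')(g, d) = Mul(2, d, Add(3, d)) (Function('K')(g, d) = Mul(Add(3, d), Mul(2, d)) = Mul(2, d, Add(3, d)))
Function('Z')(c) = 9
Add(Add(-5007, Add(Pow(Add(45, Function('K')(10, 9)), -1), Mul(Function('Z')(-5), 61))), -23219) = Add(Add(-5007, Add(Pow(Add(45, Mul(2, 9, Add(3, 9))), -1), Mul(9, 61))), -23219) = Add(Add(-5007, Add(Pow(Add(45, Mul(2, 9, 12)), -1), 549)), -23219) = Add(Add(-5007, Add(Pow(Add(45, 216), -1), 549)), -23219) = Add(Add(-5007, Add(Pow(261, -1), 549)), -23219) = Add(Add(-5007, Add(Rational(1, 261), 549)), -23219) = Add(Add(-5007, Rational(143290, 261)), -23219) = Add(Rational(-1163537, 261), -23219) = Rational(-7223696, 261)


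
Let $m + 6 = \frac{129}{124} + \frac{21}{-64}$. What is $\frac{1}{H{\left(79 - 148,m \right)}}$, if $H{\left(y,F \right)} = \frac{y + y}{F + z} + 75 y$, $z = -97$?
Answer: $- \frac{202939}{1049935533} \approx -0.00019329$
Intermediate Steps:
$m = - \frac{10491}{1984}$ ($m = -6 + \left(\frac{129}{124} + \frac{21}{-64}\right) = -6 + \left(129 \cdot \frac{1}{124} + 21 \left(- \frac{1}{64}\right)\right) = -6 + \left(\frac{129}{124} - \frac{21}{64}\right) = -6 + \frac{1413}{1984} = - \frac{10491}{1984} \approx -5.2878$)
$H{\left(y,F \right)} = 75 y + \frac{2 y}{-97 + F}$ ($H{\left(y,F \right)} = \frac{y + y}{F - 97} + 75 y = \frac{2 y}{-97 + F} + 75 y = 75 y + \frac{2 y}{-97 + F}$)
$\frac{1}{H{\left(79 - 148,m \right)}} = \frac{1}{\left(79 - 148\right) \frac{1}{-97 - \frac{10491}{1984}} \left(-7273 + 75 \left(- \frac{10491}{1984}\right)\right)} = \frac{1}{\left(79 - 148\right) \frac{1}{- \frac{202939}{1984}} \left(-7273 - \frac{786825}{1984}\right)} = \frac{1}{\left(-69\right) \left(- \frac{1984}{202939}\right) \left(- \frac{15216457}{1984}\right)} = \frac{1}{- \frac{1049935533}{202939}} = - \frac{202939}{1049935533}$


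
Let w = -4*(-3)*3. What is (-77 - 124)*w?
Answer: -7236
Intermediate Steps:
w = 36 (w = 12*3 = 36)
(-77 - 124)*w = (-77 - 124)*36 = -201*36 = -7236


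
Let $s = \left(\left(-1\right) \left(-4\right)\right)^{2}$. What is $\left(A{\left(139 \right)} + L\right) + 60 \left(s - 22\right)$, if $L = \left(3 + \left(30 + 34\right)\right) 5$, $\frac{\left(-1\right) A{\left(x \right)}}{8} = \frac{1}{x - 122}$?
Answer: $- \frac{433}{17} \approx -25.471$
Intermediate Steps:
$A{\left(x \right)} = - \frac{8}{-122 + x}$ ($A{\left(x \right)} = - \frac{8}{x - 122} = - \frac{8}{-122 + x}$)
$L = 335$ ($L = \left(3 + 64\right) 5 = 67 \cdot 5 = 335$)
$s = 16$ ($s = 4^{2} = 16$)
$\left(A{\left(139 \right)} + L\right) + 60 \left(s - 22\right) = \left(- \frac{8}{-122 + 139} + 335\right) + 60 \left(16 - 22\right) = \left(- \frac{8}{17} + 335\right) + 60 \left(-6\right) = \left(\left(-8\right) \frac{1}{17} + 335\right) - 360 = \left(- \frac{8}{17} + 335\right) - 360 = \frac{5687}{17} - 360 = - \frac{433}{17}$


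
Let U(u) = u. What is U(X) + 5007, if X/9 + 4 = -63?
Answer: 4404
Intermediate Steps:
X = -603 (X = -36 + 9*(-63) = -36 - 567 = -603)
U(X) + 5007 = -603 + 5007 = 4404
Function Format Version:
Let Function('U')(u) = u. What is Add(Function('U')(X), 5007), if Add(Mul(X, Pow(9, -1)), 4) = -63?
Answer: 4404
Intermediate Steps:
X = -603 (X = Add(-36, Mul(9, -63)) = Add(-36, -567) = -603)
Add(Function('U')(X), 5007) = Add(-603, 5007) = 4404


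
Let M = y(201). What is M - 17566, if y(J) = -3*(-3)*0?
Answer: -17566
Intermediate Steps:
y(J) = 0 (y(J) = 9*0 = 0)
M = 0
M - 17566 = 0 - 17566 = -17566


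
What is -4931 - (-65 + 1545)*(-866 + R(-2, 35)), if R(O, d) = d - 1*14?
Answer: 1245669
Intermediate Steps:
R(O, d) = -14 + d (R(O, d) = d - 14 = -14 + d)
-4931 - (-65 + 1545)*(-866 + R(-2, 35)) = -4931 - (-65 + 1545)*(-866 + (-14 + 35)) = -4931 - 1480*(-866 + 21) = -4931 - 1480*(-845) = -4931 - 1*(-1250600) = -4931 + 1250600 = 1245669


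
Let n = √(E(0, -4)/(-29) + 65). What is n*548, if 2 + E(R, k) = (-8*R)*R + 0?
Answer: 548*√54723/29 ≈ 4420.5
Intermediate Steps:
E(R, k) = -2 - 8*R² (E(R, k) = -2 + ((-8*R)*R + 0) = -2 + (-8*R² + 0) = -2 - 8*R²)
n = √54723/29 (n = √((-2 - 8*0²)/(-29) + 65) = √((-2 - 8*0)*(-1/29) + 65) = √((-2 + 0)*(-1/29) + 65) = √(-2*(-1/29) + 65) = √(2/29 + 65) = √(1887/29) = √54723/29 ≈ 8.0665)
n*548 = (√54723/29)*548 = 548*√54723/29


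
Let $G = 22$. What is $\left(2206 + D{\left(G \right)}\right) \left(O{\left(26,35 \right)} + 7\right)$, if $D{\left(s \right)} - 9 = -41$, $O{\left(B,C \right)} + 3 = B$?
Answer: $65220$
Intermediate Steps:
$O{\left(B,C \right)} = -3 + B$
$D{\left(s \right)} = -32$ ($D{\left(s \right)} = 9 - 41 = -32$)
$\left(2206 + D{\left(G \right)}\right) \left(O{\left(26,35 \right)} + 7\right) = \left(2206 - 32\right) \left(\left(-3 + 26\right) + 7\right) = 2174 \left(23 + 7\right) = 2174 \cdot 30 = 65220$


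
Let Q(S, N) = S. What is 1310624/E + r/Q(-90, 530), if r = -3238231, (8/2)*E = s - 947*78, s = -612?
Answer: 40117523963/1117170 ≈ 35910.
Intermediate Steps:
E = -37239/2 (E = (-612 - 947*78)/4 = (-612 - 73866)/4 = (¼)*(-74478) = -37239/2 ≈ -18620.)
1310624/E + r/Q(-90, 530) = 1310624/(-37239/2) - 3238231/(-90) = 1310624*(-2/37239) - 3238231*(-1/90) = -2621248/37239 + 3238231/90 = 40117523963/1117170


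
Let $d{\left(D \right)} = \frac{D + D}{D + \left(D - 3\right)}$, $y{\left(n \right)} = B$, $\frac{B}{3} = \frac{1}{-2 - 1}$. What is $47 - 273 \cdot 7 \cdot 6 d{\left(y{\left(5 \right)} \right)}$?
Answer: $- \frac{22697}{5} \approx -4539.4$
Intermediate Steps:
$B = -1$ ($B = \frac{3}{-2 - 1} = \frac{3}{-3} = 3 \left(- \frac{1}{3}\right) = -1$)
$y{\left(n \right)} = -1$
$d{\left(D \right)} = \frac{2 D}{-3 + 2 D}$ ($d{\left(D \right)} = \frac{2 D}{D + \left(D - 3\right)} = \frac{2 D}{D + \left(-3 + D\right)} = \frac{2 D}{-3 + 2 D}$)
$47 - 273 \cdot 7 \cdot 6 d{\left(y{\left(5 \right)} \right)} = 47 - 273 \cdot 7 \cdot 6 \cdot 2 \left(-1\right) \frac{1}{-3 + 2 \left(-1\right)} = 47 - 273 \cdot 42 \cdot 2 \left(-1\right) \frac{1}{-3 - 2} = 47 - 273 \cdot 42 \cdot 2 \left(-1\right) \frac{1}{-5} = 47 - 273 \cdot 42 \cdot 2 \left(-1\right) \left(- \frac{1}{5}\right) = 47 - 273 \cdot 42 \cdot \frac{2}{5} = 47 - \frac{22932}{5} = - \frac{22697}{5}$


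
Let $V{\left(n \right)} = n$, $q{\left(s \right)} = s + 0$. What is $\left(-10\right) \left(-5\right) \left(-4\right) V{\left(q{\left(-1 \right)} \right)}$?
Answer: $200$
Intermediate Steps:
$q{\left(s \right)} = s$
$\left(-10\right) \left(-5\right) \left(-4\right) V{\left(q{\left(-1 \right)} \right)} = \left(-10\right) \left(-5\right) \left(-4\right) \left(-1\right) = 50 \left(-4\right) \left(-1\right) = \left(-200\right) \left(-1\right) = 200$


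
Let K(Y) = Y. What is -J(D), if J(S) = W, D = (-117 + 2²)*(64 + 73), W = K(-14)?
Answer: 14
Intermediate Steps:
W = -14
D = -15481 (D = (-117 + 4)*137 = -113*137 = -15481)
J(S) = -14
-J(D) = -1*(-14) = 14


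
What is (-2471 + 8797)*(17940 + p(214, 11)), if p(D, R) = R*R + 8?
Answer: 114304494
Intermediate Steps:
p(D, R) = 8 + R**2 (p(D, R) = R**2 + 8 = 8 + R**2)
(-2471 + 8797)*(17940 + p(214, 11)) = (-2471 + 8797)*(17940 + (8 + 11**2)) = 6326*(17940 + (8 + 121)) = 6326*(17940 + 129) = 6326*18069 = 114304494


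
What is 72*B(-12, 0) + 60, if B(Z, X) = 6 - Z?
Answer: 1356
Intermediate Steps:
72*B(-12, 0) + 60 = 72*(6 - 1*(-12)) + 60 = 72*(6 + 12) + 60 = 72*18 + 60 = 1296 + 60 = 1356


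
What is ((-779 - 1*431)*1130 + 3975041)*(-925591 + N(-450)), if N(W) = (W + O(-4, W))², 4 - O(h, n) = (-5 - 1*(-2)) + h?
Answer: -1911135146670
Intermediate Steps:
O(h, n) = 7 - h (O(h, n) = 4 - ((-5 - 1*(-2)) + h) = 4 - ((-5 + 2) + h) = 4 - (-3 + h) = 4 + (3 - h) = 7 - h)
N(W) = (11 + W)² (N(W) = (W + (7 - 1*(-4)))² = (W + (7 + 4))² = (W + 11)² = (11 + W)²)
((-779 - 1*431)*1130 + 3975041)*(-925591 + N(-450)) = ((-779 - 1*431)*1130 + 3975041)*(-925591 + (11 - 450)²) = ((-779 - 431)*1130 + 3975041)*(-925591 + (-439)²) = (-1210*1130 + 3975041)*(-925591 + 192721) = (-1367300 + 3975041)*(-732870) = 2607741*(-732870) = -1911135146670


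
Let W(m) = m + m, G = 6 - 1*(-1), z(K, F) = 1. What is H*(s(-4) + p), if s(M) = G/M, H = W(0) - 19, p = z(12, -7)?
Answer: 57/4 ≈ 14.250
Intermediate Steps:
G = 7 (G = 6 + 1 = 7)
p = 1
W(m) = 2*m
H = -19 (H = 2*0 - 19 = 0 - 19 = -19)
s(M) = 7/M
H*(s(-4) + p) = -19*(7/(-4) + 1) = -19*(7*(-¼) + 1) = -19*(-7/4 + 1) = -19*(-¾) = 57/4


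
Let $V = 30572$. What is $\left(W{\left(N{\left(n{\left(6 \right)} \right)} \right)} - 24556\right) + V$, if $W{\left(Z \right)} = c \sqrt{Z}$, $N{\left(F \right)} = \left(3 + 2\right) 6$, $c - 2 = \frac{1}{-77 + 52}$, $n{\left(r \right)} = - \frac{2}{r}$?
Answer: $6016 + \frac{49 \sqrt{30}}{25} \approx 6026.7$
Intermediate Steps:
$c = \frac{49}{25}$ ($c = 2 + \frac{1}{-77 + 52} = 2 + \frac{1}{-25} = 2 - \frac{1}{25} = \frac{49}{25} \approx 1.96$)
$N{\left(F \right)} = 30$ ($N{\left(F \right)} = 5 \cdot 6 = 30$)
$W{\left(Z \right)} = \frac{49 \sqrt{Z}}{25}$
$\left(W{\left(N{\left(n{\left(6 \right)} \right)} \right)} - 24556\right) + V = \left(\frac{49 \sqrt{30}}{25} - 24556\right) + 30572 = \left(-24556 + \frac{49 \sqrt{30}}{25}\right) + 30572 = 6016 + \frac{49 \sqrt{30}}{25}$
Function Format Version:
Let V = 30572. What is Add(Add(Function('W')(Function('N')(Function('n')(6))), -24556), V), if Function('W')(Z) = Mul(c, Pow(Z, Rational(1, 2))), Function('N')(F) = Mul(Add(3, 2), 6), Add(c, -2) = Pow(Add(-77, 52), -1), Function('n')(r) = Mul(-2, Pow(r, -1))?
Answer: Add(6016, Mul(Rational(49, 25), Pow(30, Rational(1, 2)))) ≈ 6026.7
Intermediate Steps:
c = Rational(49, 25) (c = Add(2, Pow(Add(-77, 52), -1)) = Add(2, Pow(-25, -1)) = Add(2, Rational(-1, 25)) = Rational(49, 25) ≈ 1.9600)
Function('N')(F) = 30 (Function('N')(F) = Mul(5, 6) = 30)
Function('W')(Z) = Mul(Rational(49, 25), Pow(Z, Rational(1, 2)))
Add(Add(Function('W')(Function('N')(Function('n')(6))), -24556), V) = Add(Add(Mul(Rational(49, 25), Pow(30, Rational(1, 2))), -24556), 30572) = Add(Add(-24556, Mul(Rational(49, 25), Pow(30, Rational(1, 2)))), 30572) = Add(6016, Mul(Rational(49, 25), Pow(30, Rational(1, 2))))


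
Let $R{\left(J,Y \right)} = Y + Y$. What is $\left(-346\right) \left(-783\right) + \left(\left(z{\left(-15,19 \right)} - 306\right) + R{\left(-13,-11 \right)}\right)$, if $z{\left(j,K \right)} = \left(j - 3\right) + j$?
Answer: $270557$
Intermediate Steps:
$R{\left(J,Y \right)} = 2 Y$
$z{\left(j,K \right)} = -3 + 2 j$ ($z{\left(j,K \right)} = \left(-3 + j\right) + j = -3 + 2 j$)
$\left(-346\right) \left(-783\right) + \left(\left(z{\left(-15,19 \right)} - 306\right) + R{\left(-13,-11 \right)}\right) = \left(-346\right) \left(-783\right) + \left(\left(\left(-3 + 2 \left(-15\right)\right) - 306\right) + 2 \left(-11\right)\right) = 270918 - 361 = 270557$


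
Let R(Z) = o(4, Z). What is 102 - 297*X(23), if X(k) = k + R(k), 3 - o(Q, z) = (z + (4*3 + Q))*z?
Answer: 258789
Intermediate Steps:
o(Q, z) = 3 - z*(12 + Q + z) (o(Q, z) = 3 - (z + (4*3 + Q))*z = 3 - (z + (12 + Q))*z = 3 - (12 + Q + z)*z = 3 - z*(12 + Q + z))
R(Z) = 3 - Z**2 - 16*Z (R(Z) = 3 - Z**2 - 12*Z - 1*4*Z = 3 - Z**2 - 12*Z - 4*Z = 3 - Z**2 - 16*Z)
X(k) = 3 - k**2 - 15*k (X(k) = k + (3 - k**2 - 16*k) = 3 - k**2 - 15*k)
102 - 297*X(23) = 102 - 297*(3 - 1*23**2 - 15*23) = 102 - 297*(3 - 1*529 - 345) = 102 - 297*(3 - 529 - 345) = 102 - 297*(-871) = 102 + 258687 = 258789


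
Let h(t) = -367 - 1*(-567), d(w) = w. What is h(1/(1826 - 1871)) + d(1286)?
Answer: 1486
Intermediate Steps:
h(t) = 200 (h(t) = -367 + 567 = 200)
h(1/(1826 - 1871)) + d(1286) = 200 + 1286 = 1486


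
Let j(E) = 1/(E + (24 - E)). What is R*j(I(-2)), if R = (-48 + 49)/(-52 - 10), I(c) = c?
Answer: -1/1488 ≈ -0.00067204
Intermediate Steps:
j(E) = 1/24
R = -1/62 (R = 1/(-62) = 1*(-1/62) = -1/62 ≈ -0.016129)
R*j(I(-2)) = -1/62*1/24 = -1/1488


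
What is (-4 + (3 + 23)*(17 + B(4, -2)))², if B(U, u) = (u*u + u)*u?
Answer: 111556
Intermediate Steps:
B(U, u) = u*(u + u²) (B(U, u) = (u² + u)*u = (u + u²)*u = u*(u + u²))
(-4 + (3 + 23)*(17 + B(4, -2)))² = (-4 + (3 + 23)*(17 + (-2)²*(1 - 2)))² = (-4 + 26*(17 + 4*(-1)))² = (-4 + 26*(17 - 4))² = (-4 + 26*13)² = (-4 + 338)² = 334² = 111556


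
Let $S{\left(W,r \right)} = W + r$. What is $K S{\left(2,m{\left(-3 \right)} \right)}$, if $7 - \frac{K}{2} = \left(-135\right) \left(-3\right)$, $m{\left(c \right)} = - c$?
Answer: $-3980$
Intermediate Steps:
$K = -796$ ($K = 14 - 2 \left(\left(-135\right) \left(-3\right)\right) = 14 - 810 = -796$)
$K S{\left(2,m{\left(-3 \right)} \right)} = - 796 \left(2 - -3\right) = - 796 \left(2 + 3\right) = \left(-796\right) 5 = -3980$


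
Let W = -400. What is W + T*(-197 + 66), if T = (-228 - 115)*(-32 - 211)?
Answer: -10919119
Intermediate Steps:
T = 83349 (T = -343*(-243) = 83349)
W + T*(-197 + 66) = -400 + 83349*(-197 + 66) = -400 + 83349*(-131) = -400 - 10918719 = -10919119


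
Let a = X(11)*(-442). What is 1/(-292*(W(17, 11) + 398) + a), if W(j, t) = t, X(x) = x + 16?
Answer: -1/131362 ≈ -7.6126e-6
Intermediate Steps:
X(x) = 16 + x
a = -11934 (a = (16 + 11)*(-442) = 27*(-442) = -11934)
1/(-292*(W(17, 11) + 398) + a) = 1/(-292*(11 + 398) - 11934) = 1/(-292*409 - 11934) = 1/(-119428 - 11934) = 1/(-131362) = -1/131362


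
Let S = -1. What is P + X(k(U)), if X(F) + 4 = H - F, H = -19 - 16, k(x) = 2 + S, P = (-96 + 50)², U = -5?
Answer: 2076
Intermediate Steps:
P = 2116 (P = (-46)² = 2116)
k(x) = 1 (k(x) = 2 - 1 = 1)
H = -35
X(F) = -39 - F (X(F) = -4 + (-35 - F) = -39 - F)
P + X(k(U)) = 2116 + (-39 - 1*1) = 2116 + (-39 - 1) = 2116 - 40 = 2076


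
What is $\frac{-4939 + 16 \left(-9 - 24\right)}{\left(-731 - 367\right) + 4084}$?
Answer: $- \frac{5467}{2986} \approx -1.8309$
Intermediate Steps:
$\frac{-4939 + 16 \left(-9 - 24\right)}{\left(-731 - 367\right) + 4084} = \frac{-4939 + 16 \left(-33\right)}{-1098 + 4084} = \frac{-4939 - 528}{2986} = \left(-5467\right) \frac{1}{2986} = - \frac{5467}{2986}$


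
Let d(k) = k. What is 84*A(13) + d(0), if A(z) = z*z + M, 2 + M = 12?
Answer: 15036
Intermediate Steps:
M = 10 (M = -2 + 12 = 10)
A(z) = 10 + z² (A(z) = z*z + 10 = z² + 10 = 10 + z²)
84*A(13) + d(0) = 84*(10 + 13²) + 0 = 84*(10 + 169) + 0 = 84*179 + 0 = 15036 + 0 = 15036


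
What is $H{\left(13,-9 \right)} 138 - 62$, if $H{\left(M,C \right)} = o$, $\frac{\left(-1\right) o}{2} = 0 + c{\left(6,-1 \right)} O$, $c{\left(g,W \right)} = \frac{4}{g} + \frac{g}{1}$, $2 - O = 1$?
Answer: $-1902$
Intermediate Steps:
$O = 1$ ($O = 2 - 1 = 1$)
$c{\left(g,W \right)} = g + \frac{4}{g}$ ($c{\left(g,W \right)} = \frac{4}{g} + g 1 = \frac{4}{g} + g = g + \frac{4}{g}$)
$o = - \frac{40}{3}$ ($o = - 2 \left(0 + \left(6 + \frac{4}{6}\right) 1\right) = - 2 \left(0 + \left(6 + 4 \cdot \frac{1}{6}\right) 1\right) = - 2 \left(0 + \left(6 + \frac{2}{3}\right) 1\right) = - 2 \left(0 + \frac{20}{3} \cdot 1\right) = - 2 \left(0 + \frac{20}{3}\right) = \left(-2\right) \frac{20}{3} = - \frac{40}{3} \approx -13.333$)
$H{\left(M,C \right)} = - \frac{40}{3}$
$H{\left(13,-9 \right)} 138 - 62 = \left(- \frac{40}{3}\right) 138 - 62 = -1840 - 62 = -1902$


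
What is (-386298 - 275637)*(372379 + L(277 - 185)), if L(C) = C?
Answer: -246551591385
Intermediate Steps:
(-386298 - 275637)*(372379 + L(277 - 185)) = (-386298 - 275637)*(372379 + (277 - 185)) = -661935*(372379 + 92) = -661935*372471 = -246551591385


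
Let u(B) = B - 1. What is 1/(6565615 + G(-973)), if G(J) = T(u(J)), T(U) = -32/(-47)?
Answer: 47/308583937 ≈ 1.5231e-7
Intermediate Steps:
u(B) = -1 + B
T(U) = 32/47 (T(U) = -32*(-1/47) = 32/47)
G(J) = 32/47
1/(6565615 + G(-973)) = 1/(6565615 + 32/47) = 1/(308583937/47) = 47/308583937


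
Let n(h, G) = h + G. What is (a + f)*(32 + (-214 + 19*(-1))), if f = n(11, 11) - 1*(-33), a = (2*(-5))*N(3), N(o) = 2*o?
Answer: 1005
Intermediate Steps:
n(h, G) = G + h
a = -60 (a = (2*(-5))*(2*3) = -10*6 = -60)
f = 55 (f = (11 + 11) - 1*(-33) = 22 + 33 = 55)
(a + f)*(32 + (-214 + 19*(-1))) = (-60 + 55)*(32 + (-214 + 19*(-1))) = -5*(32 + (-214 - 19)) = -5*(32 - 233) = -5*(-201) = 1005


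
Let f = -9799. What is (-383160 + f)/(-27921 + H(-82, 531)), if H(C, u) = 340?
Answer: 392959/27581 ≈ 14.247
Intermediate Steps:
(-383160 + f)/(-27921 + H(-82, 531)) = (-383160 - 9799)/(-27921 + 340) = -392959/(-27581) = -392959*(-1/27581) = 392959/27581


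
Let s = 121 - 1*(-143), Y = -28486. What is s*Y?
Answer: -7520304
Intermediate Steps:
s = 264 (s = 121 + 143 = 264)
s*Y = 264*(-28486) = -7520304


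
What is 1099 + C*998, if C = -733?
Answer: -730435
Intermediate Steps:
1099 + C*998 = 1099 - 733*998 = 1099 - 731534 = -730435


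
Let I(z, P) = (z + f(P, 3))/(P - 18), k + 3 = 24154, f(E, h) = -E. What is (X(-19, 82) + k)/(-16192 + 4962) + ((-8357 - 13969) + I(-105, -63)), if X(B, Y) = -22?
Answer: -6769960723/303210 ≈ -22328.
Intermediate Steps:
k = 24151 (k = -3 + 24154 = 24151)
I(z, P) = (z - P)/(-18 + P) (I(z, P) = (z - P)/(P - 18) = (z - P)/(-18 + P))
(X(-19, 82) + k)/(-16192 + 4962) + ((-8357 - 13969) + I(-105, -63)) = (-22 + 24151)/(-16192 + 4962) + ((-8357 - 13969) + (-105 - 1*(-63))/(-18 - 63)) = 24129/(-11230) + (-22326 + (-105 + 63)/(-81)) = 24129*(-1/11230) + (-22326 - 1/81*(-42)) = -24129/11230 + (-22326 + 14/27) = -24129/11230 - 602788/27 = -6769960723/303210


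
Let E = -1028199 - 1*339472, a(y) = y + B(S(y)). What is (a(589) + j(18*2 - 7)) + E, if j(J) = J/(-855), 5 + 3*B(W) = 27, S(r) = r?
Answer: -1168848869/855 ≈ -1.3671e+6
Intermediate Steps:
B(W) = 22/3 (B(W) = -5/3 + (1/3)*27 = -5/3 + 9 = 22/3)
a(y) = 22/3 + y (a(y) = y + 22/3 = 22/3 + y)
j(J) = -J/855 (j(J) = J*(-1/855) = -J/855)
E = -1367671 (E = -1028199 - 339472 = -1367671)
(a(589) + j(18*2 - 7)) + E = ((22/3 + 589) - (18*2 - 7)/855) - 1367671 = (1789/3 - (36 - 7)/855) - 1367671 = (1789/3 - 1/855*29) - 1367671 = (1789/3 - 29/855) - 1367671 = 509836/855 - 1367671 = -1168848869/855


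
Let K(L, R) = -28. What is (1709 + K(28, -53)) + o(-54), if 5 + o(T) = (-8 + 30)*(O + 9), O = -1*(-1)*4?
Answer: 1962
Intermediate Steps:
O = 4 (O = 1*4 = 4)
o(T) = 281 (o(T) = -5 + (-8 + 30)*(4 + 9) = -5 + 22*13 = -5 + 286 = 281)
(1709 + K(28, -53)) + o(-54) = (1709 - 28) + 281 = 1681 + 281 = 1962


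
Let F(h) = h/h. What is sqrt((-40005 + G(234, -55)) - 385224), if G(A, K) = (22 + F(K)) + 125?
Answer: I*sqrt(425081) ≈ 651.98*I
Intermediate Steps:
F(h) = 1
G(A, K) = 148 (G(A, K) = (22 + 1) + 125 = 23 + 125 = 148)
sqrt((-40005 + G(234, -55)) - 385224) = sqrt((-40005 + 148) - 385224) = sqrt(-39857 - 385224) = sqrt(-425081) = I*sqrt(425081)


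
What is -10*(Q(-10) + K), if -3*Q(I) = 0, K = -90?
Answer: 900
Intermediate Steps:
Q(I) = 0 (Q(I) = -⅓*0 = 0)
-10*(Q(-10) + K) = -10*(0 - 90) = -10*(-90) = 900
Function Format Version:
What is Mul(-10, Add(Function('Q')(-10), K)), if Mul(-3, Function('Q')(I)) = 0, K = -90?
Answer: 900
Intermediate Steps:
Function('Q')(I) = 0 (Function('Q')(I) = Mul(Rational(-1, 3), 0) = 0)
Mul(-10, Add(Function('Q')(-10), K)) = Mul(-10, Add(0, -90)) = Mul(-10, -90) = 900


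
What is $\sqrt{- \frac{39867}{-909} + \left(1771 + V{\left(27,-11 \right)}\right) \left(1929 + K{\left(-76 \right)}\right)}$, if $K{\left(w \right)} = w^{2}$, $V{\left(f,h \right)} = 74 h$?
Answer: $\frac{2 \sqrt{169243668183}}{303} \approx 2715.5$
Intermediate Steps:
$\sqrt{- \frac{39867}{-909} + \left(1771 + V{\left(27,-11 \right)}\right) \left(1929 + K{\left(-76 \right)}\right)} = \sqrt{- \frac{39867}{-909} + \left(1771 + 74 \left(-11\right)\right) \left(1929 + \left(-76\right)^{2}\right)} = \sqrt{\left(-39867\right) \left(- \frac{1}{909}\right) + \left(1771 - 814\right) \left(1929 + 5776\right)} = \sqrt{\frac{13289}{303} + 957 \cdot 7705} = \sqrt{\frac{13289}{303} + 7373685} = \sqrt{\frac{2234239844}{303}} = \frac{2 \sqrt{169243668183}}{303}$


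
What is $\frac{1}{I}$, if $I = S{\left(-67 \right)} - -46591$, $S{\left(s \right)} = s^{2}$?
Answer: $\frac{1}{51080} \approx 1.9577 \cdot 10^{-5}$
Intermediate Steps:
$I = 51080$ ($I = \left(-67\right)^{2} - -46591 = 4489 + 46591 = 51080$)
$\frac{1}{I} = \frac{1}{51080}$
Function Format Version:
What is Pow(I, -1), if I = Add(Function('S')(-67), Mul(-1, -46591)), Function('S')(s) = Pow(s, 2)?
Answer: Rational(1, 51080) ≈ 1.9577e-5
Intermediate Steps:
I = 51080 (I = Add(Pow(-67, 2), Mul(-1, -46591)) = Add(4489, 46591) = 51080)
Pow(I, -1) = Pow(51080, -1) = Rational(1, 51080)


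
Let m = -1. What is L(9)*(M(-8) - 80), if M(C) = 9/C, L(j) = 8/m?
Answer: 649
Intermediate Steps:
L(j) = -8 (L(j) = 8/(-1) = 8*(-1) = -8)
L(9)*(M(-8) - 80) = -8*(9/(-8) - 80) = -8*(9*(-1/8) - 80) = -8*(-9/8 - 80) = -8*(-649/8) = 649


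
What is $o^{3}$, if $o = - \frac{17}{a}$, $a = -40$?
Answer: $\frac{4913}{64000} \approx 0.076766$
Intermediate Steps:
$o = \frac{17}{40}$ ($o = - \frac{17}{-40} = \left(-17\right) \left(- \frac{1}{40}\right) = \frac{17}{40} \approx 0.425$)
$o^{3} = \left(\frac{17}{40}\right)^{3} = \frac{4913}{64000}$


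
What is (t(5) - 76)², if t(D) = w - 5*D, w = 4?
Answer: 9409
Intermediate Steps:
t(D) = 4 - 5*D
(t(5) - 76)² = ((4 - 5*5) - 76)² = ((4 - 25) - 76)² = (-21 - 76)² = (-97)² = 9409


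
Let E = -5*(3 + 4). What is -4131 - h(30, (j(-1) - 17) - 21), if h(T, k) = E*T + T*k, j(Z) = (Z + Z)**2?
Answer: -2061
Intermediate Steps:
E = -35 (E = -5*7 = -35)
j(Z) = 4*Z**2 (j(Z) = (2*Z)**2 = 4*Z**2)
h(T, k) = -35*T + T*k
-4131 - h(30, (j(-1) - 17) - 21) = -4131 - 30*(-35 + ((4*(-1)**2 - 17) - 21)) = -4131 - 30*(-35 + ((4*1 - 17) - 21)) = -4131 - 30*(-35 + ((4 - 17) - 21)) = -4131 - 30*(-35 + (-13 - 21)) = -4131 - 30*(-35 - 34) = -4131 - 30*(-69) = -4131 - 1*(-2070) = -4131 + 2070 = -2061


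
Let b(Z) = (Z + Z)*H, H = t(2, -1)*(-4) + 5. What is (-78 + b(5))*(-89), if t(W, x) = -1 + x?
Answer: -4628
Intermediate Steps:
H = 13 (H = (-1 - 1)*(-4) + 5 = -2*(-4) + 5 = 8 + 5 = 13)
b(Z) = 26*Z (b(Z) = (Z + Z)*13 = (2*Z)*13 = 26*Z)
(-78 + b(5))*(-89) = (-78 + 26*5)*(-89) = (-78 + 130)*(-89) = 52*(-89) = -4628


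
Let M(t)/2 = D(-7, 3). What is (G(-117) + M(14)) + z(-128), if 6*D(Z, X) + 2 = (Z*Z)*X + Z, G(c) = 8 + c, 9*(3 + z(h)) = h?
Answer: -722/9 ≈ -80.222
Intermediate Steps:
z(h) = -3 + h/9
D(Z, X) = -1/3 + Z/6 + X*Z**2/6 (D(Z, X) = -1/3 + ((Z*Z)*X + Z)/6 = -1/3 + (Z**2*X + Z)/6 = -1/3 + (X*Z**2 + Z)/6 = -1/3 + (Z + X*Z**2)/6 = -1/3 + (Z/6 + X*Z**2/6) = -1/3 + Z/6 + X*Z**2/6)
M(t) = 46 (M(t) = 2*(-1/3 + (1/6)*(-7) + (1/6)*3*(-7)**2) = 2*(-1/3 - 7/6 + (1/6)*3*49) = 2*(-1/3 - 7/6 + 49/2) = 2*23 = 46)
(G(-117) + M(14)) + z(-128) = ((8 - 117) + 46) + (-3 + (1/9)*(-128)) = (-109 + 46) + (-3 - 128/9) = -63 - 155/9 = -722/9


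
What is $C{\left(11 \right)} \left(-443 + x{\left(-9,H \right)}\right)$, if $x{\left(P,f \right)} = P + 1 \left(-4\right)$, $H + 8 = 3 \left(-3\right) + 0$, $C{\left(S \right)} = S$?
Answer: $-5016$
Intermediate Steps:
$H = -17$ ($H = -8 + \left(3 \left(-3\right) + 0\right) = -8 + \left(-9 + 0\right) = -8 - 9 = -17$)
$x{\left(P,f \right)} = -4 + P$ ($x{\left(P,f \right)} = P - 4 = -4 + P$)
$C{\left(11 \right)} \left(-443 + x{\left(-9,H \right)}\right) = 11 \left(-443 - 13\right) = 11 \left(-456\right) = -5016$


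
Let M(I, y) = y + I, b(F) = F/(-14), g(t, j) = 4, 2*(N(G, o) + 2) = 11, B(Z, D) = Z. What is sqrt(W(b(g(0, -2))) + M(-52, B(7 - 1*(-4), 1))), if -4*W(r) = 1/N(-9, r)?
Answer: 5*I*sqrt(322)/14 ≈ 6.4087*I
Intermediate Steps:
N(G, o) = 7/2 (N(G, o) = -2 + (1/2)*11 = -2 + 11/2 = 7/2)
b(F) = -F/14 (b(F) = F*(-1/14) = -F/14)
M(I, y) = I + y
W(r) = -1/14 (W(r) = -1/(4*7/2) = -1/4*2/7 = -1/14)
sqrt(W(b(g(0, -2))) + M(-52, B(7 - 1*(-4), 1))) = sqrt(-1/14 + (-52 + (7 - 1*(-4)))) = sqrt(-1/14 + (-52 + (7 + 4))) = sqrt(-1/14 + (-52 + 11)) = sqrt(-1/14 - 41) = sqrt(-575/14) = 5*I*sqrt(322)/14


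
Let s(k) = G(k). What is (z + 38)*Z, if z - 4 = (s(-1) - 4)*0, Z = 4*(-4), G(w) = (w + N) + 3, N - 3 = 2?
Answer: -672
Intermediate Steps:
N = 5 (N = 3 + 2 = 5)
G(w) = 8 + w (G(w) = (w + 5) + 3 = (5 + w) + 3 = 8 + w)
Z = -16
s(k) = 8 + k
z = 4 (z = 4 + ((8 - 1) - 4)*0 = 4 + (7 - 4)*0 = 4 + 3*0 = 4 + 0 = 4)
(z + 38)*Z = (4 + 38)*(-16) = 42*(-16) = -672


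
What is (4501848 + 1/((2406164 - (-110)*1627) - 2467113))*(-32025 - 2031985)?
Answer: -1096634525323804090/118021 ≈ -9.2919e+12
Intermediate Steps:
(4501848 + 1/((2406164 - (-110)*1627) - 2467113))*(-32025 - 2031985) = (4501848 + 1/((2406164 - 1*(-178970)) - 2467113))*(-2064010) = (4501848 + 1/((2406164 + 178970) - 2467113))*(-2064010) = (4501848 + 1/(2585134 - 2467113))*(-2064010) = (4501848 + 1/118021)*(-2064010) = (531312602809/118021)*(-2064010) = -1096634525323804090/118021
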